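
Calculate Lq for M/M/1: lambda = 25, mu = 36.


rho = 25/36; Lq = rho^2/(1-rho) = 1.58

1.58


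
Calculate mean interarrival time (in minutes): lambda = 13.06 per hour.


Mean interarrival time = 60/lambda = 60/13.06 = 4.59 minutes

4.59 minutes


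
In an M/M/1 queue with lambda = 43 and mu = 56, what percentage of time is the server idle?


Idle fraction = (1 - rho) * 100 = (1 - 43/56) * 100 = 23.2%

23.2%


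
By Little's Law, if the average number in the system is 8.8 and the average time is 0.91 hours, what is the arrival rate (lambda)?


lambda = L / W = 8.8 / 0.91 = 9.67 per hour

9.67 per hour


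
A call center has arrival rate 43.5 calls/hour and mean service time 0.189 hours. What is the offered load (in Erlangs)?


Offered load a = lambda * E[S] = 43.5 * 0.189 = 8.22 Erlangs

8.22 Erlangs


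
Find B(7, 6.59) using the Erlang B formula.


B(N,A) = (A^N/N!) / sum(A^k/k!, k=0..N) with N=7, A=6.59 = 0.2231

0.2231


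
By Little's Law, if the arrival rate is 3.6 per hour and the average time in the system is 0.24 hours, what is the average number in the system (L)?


L = lambda * W = 3.6 * 0.24 = 0.86

0.86


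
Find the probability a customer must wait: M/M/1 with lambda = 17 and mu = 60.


P(wait) = rho = lambda/mu = 17/60 = 0.2833

0.2833


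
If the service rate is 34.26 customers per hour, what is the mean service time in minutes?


Mean service time = 60/mu = 60/34.26 = 1.75 minutes

1.75 minutes


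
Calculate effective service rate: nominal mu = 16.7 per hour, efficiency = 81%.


Effective rate = mu * efficiency = 16.7 * 0.81 = 13.53 per hour

13.53 per hour


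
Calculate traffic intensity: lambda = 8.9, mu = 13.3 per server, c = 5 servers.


rho = lambda / (c * mu) = 8.9 / (5 * 13.3) = 0.1338

0.1338


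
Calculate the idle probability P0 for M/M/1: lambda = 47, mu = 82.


P0 = 1 - rho = 1 - 47/82 = 0.4268

0.4268


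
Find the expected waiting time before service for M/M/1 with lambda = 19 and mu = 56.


rho = 19/56; Wq = rho/(mu - lambda) = 0.0092 hours

0.0092 hours


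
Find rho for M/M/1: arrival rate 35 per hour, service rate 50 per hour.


rho = lambda/mu = 35/50 = 0.7

0.7


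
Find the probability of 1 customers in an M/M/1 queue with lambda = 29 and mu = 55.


rho = 29/55; P(n) = (1-rho)*rho^n = (1-29/55)*(29/55)^1 = 0.2493

0.2493


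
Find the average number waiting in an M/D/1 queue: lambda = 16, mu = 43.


M/D/1: Lq = rho^2 / (2*(1-rho)) where rho = 16/43; Lq = 0.11

0.11


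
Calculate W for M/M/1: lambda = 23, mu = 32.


W = 1/(mu - lambda) = 1/(32 - 23) = 0.1111 hours

0.1111 hours


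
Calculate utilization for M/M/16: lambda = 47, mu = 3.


rho = lambda/(c*mu) = 47/(16*3) = 0.9792

0.9792


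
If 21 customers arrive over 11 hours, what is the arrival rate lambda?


lambda = total arrivals / time = 21 / 11 = 1.91 per hour

1.91 per hour


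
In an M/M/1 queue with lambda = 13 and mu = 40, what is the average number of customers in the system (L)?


rho = 13/40; L = rho/(1-rho) = 0.48

0.48


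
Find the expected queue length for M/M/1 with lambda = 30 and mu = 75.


rho = 30/75; Lq = rho^2/(1-rho) = 0.27

0.27


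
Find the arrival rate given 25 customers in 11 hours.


lambda = total arrivals / time = 25 / 11 = 2.27 per hour

2.27 per hour


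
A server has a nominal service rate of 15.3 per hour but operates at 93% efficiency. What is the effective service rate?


Effective rate = mu * efficiency = 15.3 * 0.93 = 14.23 per hour

14.23 per hour


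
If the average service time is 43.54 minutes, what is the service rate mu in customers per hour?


mu = 60 / avg_service_time = 60 / 43.54 = 1.38 per hour

1.38 per hour


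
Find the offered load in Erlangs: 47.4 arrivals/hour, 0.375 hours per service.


Offered load a = lambda * E[S] = 47.4 * 0.375 = 17.78 Erlangs

17.78 Erlangs


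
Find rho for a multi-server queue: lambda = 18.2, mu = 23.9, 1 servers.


rho = lambda / (c * mu) = 18.2 / (1 * 23.9) = 0.7615

0.7615


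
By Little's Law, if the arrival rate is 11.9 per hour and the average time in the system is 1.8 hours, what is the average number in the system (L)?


L = lambda * W = 11.9 * 1.8 = 21.42

21.42


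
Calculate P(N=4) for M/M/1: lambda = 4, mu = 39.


rho = 4/39; P(n) = (1-rho)*rho^n = (1-4/39)*(4/39)^4 = 0.0001

0.0001


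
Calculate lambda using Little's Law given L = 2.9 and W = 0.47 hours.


lambda = L / W = 2.9 / 0.47 = 6.17 per hour

6.17 per hour


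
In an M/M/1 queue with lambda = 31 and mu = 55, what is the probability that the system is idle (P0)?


P0 = 1 - rho = 1 - 31/55 = 0.4364

0.4364


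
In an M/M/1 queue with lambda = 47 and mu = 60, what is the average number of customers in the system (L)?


rho = 47/60; L = rho/(1-rho) = 3.62

3.62


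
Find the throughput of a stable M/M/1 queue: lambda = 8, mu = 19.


For a stable queue (lambda < mu), throughput = lambda = 8 per hour

8 per hour


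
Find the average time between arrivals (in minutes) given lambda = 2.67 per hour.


Mean interarrival time = 60/lambda = 60/2.67 = 22.47 minutes

22.47 minutes


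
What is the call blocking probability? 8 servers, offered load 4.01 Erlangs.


B(N,A) = (A^N/N!) / sum(A^k/k!, k=0..N) with N=8, A=4.01 = 0.0307

0.0307


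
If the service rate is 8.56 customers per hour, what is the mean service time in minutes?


Mean service time = 60/mu = 60/8.56 = 7.01 minutes

7.01 minutes


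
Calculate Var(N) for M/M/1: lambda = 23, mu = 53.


rho = 23/53; Var(N) = rho/(1-rho)^2 = 1.35

1.35


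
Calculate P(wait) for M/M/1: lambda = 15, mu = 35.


P(wait) = rho = lambda/mu = 15/35 = 0.4286

0.4286


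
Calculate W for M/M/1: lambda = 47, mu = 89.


W = 1/(mu - lambda) = 1/(89 - 47) = 0.0238 hours

0.0238 hours


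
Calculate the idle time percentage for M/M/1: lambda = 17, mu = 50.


Idle fraction = (1 - rho) * 100 = (1 - 17/50) * 100 = 66.0%

66.0%


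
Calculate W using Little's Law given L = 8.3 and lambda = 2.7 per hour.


W = L / lambda = 8.3 / 2.7 = 3.0741 hours

3.0741 hours


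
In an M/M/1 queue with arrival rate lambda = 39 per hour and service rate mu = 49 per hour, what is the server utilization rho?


rho = lambda/mu = 39/49 = 0.7959

0.7959


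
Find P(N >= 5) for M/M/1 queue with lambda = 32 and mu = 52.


P(N >= 5) = rho^5 = (32/52)^5 = 0.0883

0.0883


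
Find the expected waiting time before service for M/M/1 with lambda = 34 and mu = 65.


rho = 34/65; Wq = rho/(mu - lambda) = 0.0169 hours

0.0169 hours


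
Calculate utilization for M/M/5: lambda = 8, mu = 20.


rho = lambda/(c*mu) = 8/(5*20) = 0.08

0.08


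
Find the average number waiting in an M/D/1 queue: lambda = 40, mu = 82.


M/D/1: Lq = rho^2 / (2*(1-rho)) where rho = 40/82; Lq = 0.23

0.23


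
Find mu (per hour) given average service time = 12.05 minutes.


mu = 60 / avg_service_time = 60 / 12.05 = 4.98 per hour

4.98 per hour


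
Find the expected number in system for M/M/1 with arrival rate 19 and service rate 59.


rho = 19/59; L = rho/(1-rho) = 0.48

0.48


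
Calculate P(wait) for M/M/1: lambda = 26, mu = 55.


P(wait) = rho = lambda/mu = 26/55 = 0.4727

0.4727


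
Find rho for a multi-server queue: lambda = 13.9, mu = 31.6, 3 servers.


rho = lambda / (c * mu) = 13.9 / (3 * 31.6) = 0.1466

0.1466


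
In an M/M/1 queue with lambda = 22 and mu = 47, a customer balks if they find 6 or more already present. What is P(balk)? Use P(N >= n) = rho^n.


P(N >= 6) = rho^6 = (22/47)^6 = 0.0105

0.0105


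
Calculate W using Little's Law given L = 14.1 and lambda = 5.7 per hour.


W = L / lambda = 14.1 / 5.7 = 2.4737 hours

2.4737 hours


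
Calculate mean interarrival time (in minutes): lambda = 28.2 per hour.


Mean interarrival time = 60/lambda = 60/28.2 = 2.13 minutes

2.13 minutes


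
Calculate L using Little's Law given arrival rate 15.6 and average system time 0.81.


L = lambda * W = 15.6 * 0.81 = 12.64

12.64


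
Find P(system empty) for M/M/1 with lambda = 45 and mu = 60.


P0 = 1 - rho = 1 - 45/60 = 0.25

0.25


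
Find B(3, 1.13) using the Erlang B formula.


B(N,A) = (A^N/N!) / sum(A^k/k!, k=0..N) with N=3, A=1.13 = 0.0799

0.0799


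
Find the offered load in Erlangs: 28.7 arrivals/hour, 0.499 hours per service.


Offered load a = lambda * E[S] = 28.7 * 0.499 = 14.32 Erlangs

14.32 Erlangs


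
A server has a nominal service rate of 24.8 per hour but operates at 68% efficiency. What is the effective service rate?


Effective rate = mu * efficiency = 24.8 * 0.68 = 16.86 per hour

16.86 per hour


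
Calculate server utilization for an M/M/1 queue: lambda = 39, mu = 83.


rho = lambda/mu = 39/83 = 0.4699

0.4699


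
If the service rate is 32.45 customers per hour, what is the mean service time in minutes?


Mean service time = 60/mu = 60/32.45 = 1.85 minutes

1.85 minutes


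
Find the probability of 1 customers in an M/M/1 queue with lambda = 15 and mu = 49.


rho = 15/49; P(n) = (1-rho)*rho^n = (1-15/49)*(15/49)^1 = 0.2124

0.2124


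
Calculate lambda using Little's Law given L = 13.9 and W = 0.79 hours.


lambda = L / W = 13.9 / 0.79 = 17.59 per hour

17.59 per hour


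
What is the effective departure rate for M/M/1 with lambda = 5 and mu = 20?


For a stable queue (lambda < mu), throughput = lambda = 5 per hour

5 per hour


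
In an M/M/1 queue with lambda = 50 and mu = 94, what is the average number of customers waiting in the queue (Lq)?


rho = 50/94; Lq = rho^2/(1-rho) = 0.6

0.6


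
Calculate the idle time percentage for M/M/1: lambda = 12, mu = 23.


Idle fraction = (1 - rho) * 100 = (1 - 12/23) * 100 = 47.8%

47.8%


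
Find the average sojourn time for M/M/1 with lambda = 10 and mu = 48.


W = 1/(mu - lambda) = 1/(48 - 10) = 0.0263 hours

0.0263 hours


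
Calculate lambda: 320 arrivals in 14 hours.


lambda = total arrivals / time = 320 / 14 = 22.86 per hour

22.86 per hour


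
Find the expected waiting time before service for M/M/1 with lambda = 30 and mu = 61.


rho = 30/61; Wq = rho/(mu - lambda) = 0.0159 hours

0.0159 hours


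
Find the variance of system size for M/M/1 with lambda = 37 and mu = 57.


rho = 37/57; Var(N) = rho/(1-rho)^2 = 5.27

5.27


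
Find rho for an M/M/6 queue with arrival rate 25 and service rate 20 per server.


rho = lambda/(c*mu) = 25/(6*20) = 0.2083

0.2083


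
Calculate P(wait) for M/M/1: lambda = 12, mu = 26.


P(wait) = rho = lambda/mu = 12/26 = 0.4615

0.4615


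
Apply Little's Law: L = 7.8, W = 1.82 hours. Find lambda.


lambda = L / W = 7.8 / 1.82 = 4.29 per hour

4.29 per hour


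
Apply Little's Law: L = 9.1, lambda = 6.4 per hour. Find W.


W = L / lambda = 9.1 / 6.4 = 1.4219 hours

1.4219 hours


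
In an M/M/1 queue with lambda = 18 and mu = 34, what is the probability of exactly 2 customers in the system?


rho = 18/34; P(n) = (1-rho)*rho^n = (1-18/34)*(18/34)^2 = 0.1319

0.1319


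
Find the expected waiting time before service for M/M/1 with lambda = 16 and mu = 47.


rho = 16/47; Wq = rho/(mu - lambda) = 0.011 hours

0.011 hours


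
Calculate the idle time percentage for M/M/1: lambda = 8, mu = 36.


Idle fraction = (1 - rho) * 100 = (1 - 8/36) * 100 = 77.8%

77.8%


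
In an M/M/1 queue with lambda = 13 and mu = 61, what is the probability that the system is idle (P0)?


P0 = 1 - rho = 1 - 13/61 = 0.7869

0.7869


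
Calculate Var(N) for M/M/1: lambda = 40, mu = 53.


rho = 40/53; Var(N) = rho/(1-rho)^2 = 12.54

12.54


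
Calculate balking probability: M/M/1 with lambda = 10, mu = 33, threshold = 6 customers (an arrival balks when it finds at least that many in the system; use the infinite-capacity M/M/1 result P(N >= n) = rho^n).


P(N >= 6) = rho^6 = (10/33)^6 = 0.0008

0.0008


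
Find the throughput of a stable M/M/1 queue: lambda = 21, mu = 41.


For a stable queue (lambda < mu), throughput = lambda = 21 per hour

21 per hour


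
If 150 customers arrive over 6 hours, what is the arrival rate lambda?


lambda = total arrivals / time = 150 / 6 = 25.0 per hour

25.0 per hour


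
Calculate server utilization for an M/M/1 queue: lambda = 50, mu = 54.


rho = lambda/mu = 50/54 = 0.9259

0.9259


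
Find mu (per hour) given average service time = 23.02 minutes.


mu = 60 / avg_service_time = 60 / 23.02 = 2.61 per hour

2.61 per hour


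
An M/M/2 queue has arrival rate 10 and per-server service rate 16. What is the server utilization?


rho = lambda/(c*mu) = 10/(2*16) = 0.3125

0.3125


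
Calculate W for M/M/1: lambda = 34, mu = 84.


W = 1/(mu - lambda) = 1/(84 - 34) = 0.02 hours

0.02 hours


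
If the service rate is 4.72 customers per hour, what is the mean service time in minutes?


Mean service time = 60/mu = 60/4.72 = 12.71 minutes

12.71 minutes


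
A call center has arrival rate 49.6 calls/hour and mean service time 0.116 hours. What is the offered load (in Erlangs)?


Offered load a = lambda * E[S] = 49.6 * 0.116 = 5.75 Erlangs

5.75 Erlangs


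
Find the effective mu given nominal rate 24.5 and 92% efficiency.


Effective rate = mu * efficiency = 24.5 * 0.92 = 22.54 per hour

22.54 per hour


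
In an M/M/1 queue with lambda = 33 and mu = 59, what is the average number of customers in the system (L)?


rho = 33/59; L = rho/(1-rho) = 1.27

1.27


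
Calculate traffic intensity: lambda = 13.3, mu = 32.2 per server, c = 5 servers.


rho = lambda / (c * mu) = 13.3 / (5 * 32.2) = 0.0826

0.0826


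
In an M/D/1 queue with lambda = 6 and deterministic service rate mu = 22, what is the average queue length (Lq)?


M/D/1: Lq = rho^2 / (2*(1-rho)) where rho = 6/22; Lq = 0.05

0.05


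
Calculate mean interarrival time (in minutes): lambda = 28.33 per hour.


Mean interarrival time = 60/lambda = 60/28.33 = 2.12 minutes

2.12 minutes


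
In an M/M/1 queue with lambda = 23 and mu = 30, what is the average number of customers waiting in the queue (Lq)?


rho = 23/30; Lq = rho^2/(1-rho) = 2.52

2.52


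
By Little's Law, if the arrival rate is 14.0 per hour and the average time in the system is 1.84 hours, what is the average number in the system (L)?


L = lambda * W = 14.0 * 1.84 = 25.76

25.76


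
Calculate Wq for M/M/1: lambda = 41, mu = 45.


rho = 41/45; Wq = rho/(mu - lambda) = 0.2278 hours

0.2278 hours


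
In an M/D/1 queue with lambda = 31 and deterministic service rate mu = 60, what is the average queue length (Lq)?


M/D/1: Lq = rho^2 / (2*(1-rho)) where rho = 31/60; Lq = 0.28

0.28


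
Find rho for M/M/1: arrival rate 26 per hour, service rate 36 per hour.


rho = lambda/mu = 26/36 = 0.7222

0.7222


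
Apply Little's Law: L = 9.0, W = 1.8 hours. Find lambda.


lambda = L / W = 9.0 / 1.8 = 5.0 per hour

5.0 per hour


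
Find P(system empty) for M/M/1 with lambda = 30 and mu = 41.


P0 = 1 - rho = 1 - 30/41 = 0.2683

0.2683


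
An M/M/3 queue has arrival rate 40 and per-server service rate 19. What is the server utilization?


rho = lambda/(c*mu) = 40/(3*19) = 0.7018

0.7018


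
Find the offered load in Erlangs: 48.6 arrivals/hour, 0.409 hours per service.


Offered load a = lambda * E[S] = 48.6 * 0.409 = 19.88 Erlangs

19.88 Erlangs


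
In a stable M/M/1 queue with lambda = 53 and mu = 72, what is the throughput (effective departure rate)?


For a stable queue (lambda < mu), throughput = lambda = 53 per hour

53 per hour


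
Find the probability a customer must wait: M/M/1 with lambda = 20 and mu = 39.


P(wait) = rho = lambda/mu = 20/39 = 0.5128

0.5128


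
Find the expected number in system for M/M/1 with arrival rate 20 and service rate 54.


rho = 20/54; L = rho/(1-rho) = 0.59

0.59


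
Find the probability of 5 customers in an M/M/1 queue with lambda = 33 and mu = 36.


rho = 33/36; P(n) = (1-rho)*rho^n = (1-33/36)*(33/36)^5 = 0.0539

0.0539


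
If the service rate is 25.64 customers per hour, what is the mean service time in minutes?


Mean service time = 60/mu = 60/25.64 = 2.34 minutes

2.34 minutes


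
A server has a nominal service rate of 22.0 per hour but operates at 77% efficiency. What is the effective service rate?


Effective rate = mu * efficiency = 22.0 * 0.77 = 16.94 per hour

16.94 per hour


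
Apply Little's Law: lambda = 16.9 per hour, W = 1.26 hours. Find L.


L = lambda * W = 16.9 * 1.26 = 21.29

21.29


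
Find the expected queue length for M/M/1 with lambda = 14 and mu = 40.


rho = 14/40; Lq = rho^2/(1-rho) = 0.19

0.19


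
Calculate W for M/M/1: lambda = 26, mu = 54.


W = 1/(mu - lambda) = 1/(54 - 26) = 0.0357 hours

0.0357 hours


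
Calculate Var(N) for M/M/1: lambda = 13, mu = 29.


rho = 13/29; Var(N) = rho/(1-rho)^2 = 1.47

1.47


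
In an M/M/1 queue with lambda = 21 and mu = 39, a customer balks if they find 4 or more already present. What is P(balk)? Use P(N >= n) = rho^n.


P(N >= 4) = rho^4 = (21/39)^4 = 0.0841

0.0841


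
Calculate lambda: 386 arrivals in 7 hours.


lambda = total arrivals / time = 386 / 7 = 55.14 per hour

55.14 per hour


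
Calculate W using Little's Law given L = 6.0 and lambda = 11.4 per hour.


W = L / lambda = 6.0 / 11.4 = 0.5263 hours

0.5263 hours


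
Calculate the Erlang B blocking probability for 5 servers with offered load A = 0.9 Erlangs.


B(N,A) = (A^N/N!) / sum(A^k/k!, k=0..N) with N=5, A=0.9 = 0.002

0.002


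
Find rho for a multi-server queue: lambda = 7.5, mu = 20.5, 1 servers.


rho = lambda / (c * mu) = 7.5 / (1 * 20.5) = 0.3659

0.3659


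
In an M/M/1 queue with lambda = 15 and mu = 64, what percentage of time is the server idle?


Idle fraction = (1 - rho) * 100 = (1 - 15/64) * 100 = 76.6%

76.6%


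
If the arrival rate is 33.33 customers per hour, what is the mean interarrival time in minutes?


Mean interarrival time = 60/lambda = 60/33.33 = 1.8 minutes

1.8 minutes


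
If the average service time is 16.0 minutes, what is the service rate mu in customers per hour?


mu = 60 / avg_service_time = 60 / 16.0 = 3.75 per hour

3.75 per hour


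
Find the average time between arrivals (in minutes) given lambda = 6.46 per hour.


Mean interarrival time = 60/lambda = 60/6.46 = 9.29 minutes

9.29 minutes


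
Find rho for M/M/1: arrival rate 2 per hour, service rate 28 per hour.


rho = lambda/mu = 2/28 = 0.0714

0.0714


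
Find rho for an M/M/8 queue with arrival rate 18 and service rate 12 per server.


rho = lambda/(c*mu) = 18/(8*12) = 0.1875

0.1875


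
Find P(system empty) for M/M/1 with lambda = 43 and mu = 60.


P0 = 1 - rho = 1 - 43/60 = 0.2833

0.2833


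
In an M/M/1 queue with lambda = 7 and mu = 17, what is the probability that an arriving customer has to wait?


P(wait) = rho = lambda/mu = 7/17 = 0.4118

0.4118


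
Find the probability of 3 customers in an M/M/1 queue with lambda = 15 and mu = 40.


rho = 15/40; P(n) = (1-rho)*rho^n = (1-15/40)*(15/40)^3 = 0.033

0.033


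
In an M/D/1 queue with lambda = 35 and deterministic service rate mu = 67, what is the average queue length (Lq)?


M/D/1: Lq = rho^2 / (2*(1-rho)) where rho = 35/67; Lq = 0.29

0.29


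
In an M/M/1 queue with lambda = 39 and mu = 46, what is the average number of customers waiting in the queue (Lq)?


rho = 39/46; Lq = rho^2/(1-rho) = 4.72

4.72


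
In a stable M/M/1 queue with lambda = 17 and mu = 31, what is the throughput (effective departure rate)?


For a stable queue (lambda < mu), throughput = lambda = 17 per hour

17 per hour


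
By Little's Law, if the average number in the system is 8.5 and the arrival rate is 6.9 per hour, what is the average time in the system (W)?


W = L / lambda = 8.5 / 6.9 = 1.2319 hours

1.2319 hours


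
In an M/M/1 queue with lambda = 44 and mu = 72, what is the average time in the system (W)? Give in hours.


W = 1/(mu - lambda) = 1/(72 - 44) = 0.0357 hours

0.0357 hours


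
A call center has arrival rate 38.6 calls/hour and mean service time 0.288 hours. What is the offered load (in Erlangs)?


Offered load a = lambda * E[S] = 38.6 * 0.288 = 11.12 Erlangs

11.12 Erlangs


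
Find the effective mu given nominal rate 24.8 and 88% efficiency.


Effective rate = mu * efficiency = 24.8 * 0.88 = 21.82 per hour

21.82 per hour


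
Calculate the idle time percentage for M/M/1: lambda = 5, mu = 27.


Idle fraction = (1 - rho) * 100 = (1 - 5/27) * 100 = 81.5%

81.5%


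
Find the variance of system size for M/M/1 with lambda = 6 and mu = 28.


rho = 6/28; Var(N) = rho/(1-rho)^2 = 0.35

0.35


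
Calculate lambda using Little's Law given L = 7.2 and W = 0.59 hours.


lambda = L / W = 7.2 / 0.59 = 12.2 per hour

12.2 per hour


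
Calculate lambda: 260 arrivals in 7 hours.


lambda = total arrivals / time = 260 / 7 = 37.14 per hour

37.14 per hour


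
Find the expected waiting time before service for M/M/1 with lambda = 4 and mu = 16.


rho = 4/16; Wq = rho/(mu - lambda) = 0.0208 hours

0.0208 hours


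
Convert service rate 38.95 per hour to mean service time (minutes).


Mean service time = 60/mu = 60/38.95 = 1.54 minutes

1.54 minutes


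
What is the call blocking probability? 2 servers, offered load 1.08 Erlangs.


B(N,A) = (A^N/N!) / sum(A^k/k!, k=0..N) with N=2, A=1.08 = 0.219

0.219


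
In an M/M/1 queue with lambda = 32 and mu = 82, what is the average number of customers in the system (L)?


rho = 32/82; L = rho/(1-rho) = 0.64

0.64


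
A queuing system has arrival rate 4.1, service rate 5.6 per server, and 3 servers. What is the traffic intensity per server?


rho = lambda / (c * mu) = 4.1 / (3 * 5.6) = 0.244

0.244


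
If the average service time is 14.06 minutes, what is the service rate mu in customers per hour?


mu = 60 / avg_service_time = 60 / 14.06 = 4.27 per hour

4.27 per hour


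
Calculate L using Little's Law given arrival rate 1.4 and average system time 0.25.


L = lambda * W = 1.4 * 0.25 = 0.35

0.35


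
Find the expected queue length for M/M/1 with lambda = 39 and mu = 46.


rho = 39/46; Lq = rho^2/(1-rho) = 4.72

4.72


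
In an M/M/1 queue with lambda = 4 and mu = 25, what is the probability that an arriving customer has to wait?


P(wait) = rho = lambda/mu = 4/25 = 0.16

0.16


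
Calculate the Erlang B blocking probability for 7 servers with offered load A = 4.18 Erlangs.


B(N,A) = (A^N/N!) / sum(A^k/k!, k=0..N) with N=7, A=4.18 = 0.0722

0.0722


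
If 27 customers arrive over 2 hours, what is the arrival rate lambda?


lambda = total arrivals / time = 27 / 2 = 13.5 per hour

13.5 per hour


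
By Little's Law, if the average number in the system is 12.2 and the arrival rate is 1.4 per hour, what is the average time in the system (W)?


W = L / lambda = 12.2 / 1.4 = 8.7143 hours

8.7143 hours


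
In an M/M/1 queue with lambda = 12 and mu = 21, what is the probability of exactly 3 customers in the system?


rho = 12/21; P(n) = (1-rho)*rho^n = (1-12/21)*(12/21)^3 = 0.08

0.08


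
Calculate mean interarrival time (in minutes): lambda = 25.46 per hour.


Mean interarrival time = 60/lambda = 60/25.46 = 2.36 minutes

2.36 minutes


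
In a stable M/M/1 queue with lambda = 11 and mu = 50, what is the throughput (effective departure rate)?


For a stable queue (lambda < mu), throughput = lambda = 11 per hour

11 per hour


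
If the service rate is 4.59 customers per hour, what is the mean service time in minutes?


Mean service time = 60/mu = 60/4.59 = 13.07 minutes

13.07 minutes


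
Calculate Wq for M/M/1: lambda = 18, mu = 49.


rho = 18/49; Wq = rho/(mu - lambda) = 0.0118 hours

0.0118 hours


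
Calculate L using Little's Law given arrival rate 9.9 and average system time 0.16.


L = lambda * W = 9.9 * 0.16 = 1.58

1.58


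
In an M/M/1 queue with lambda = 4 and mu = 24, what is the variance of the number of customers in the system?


rho = 4/24; Var(N) = rho/(1-rho)^2 = 0.24

0.24


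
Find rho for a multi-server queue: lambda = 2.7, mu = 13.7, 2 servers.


rho = lambda / (c * mu) = 2.7 / (2 * 13.7) = 0.0985

0.0985


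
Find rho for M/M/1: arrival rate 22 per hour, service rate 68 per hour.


rho = lambda/mu = 22/68 = 0.3235

0.3235


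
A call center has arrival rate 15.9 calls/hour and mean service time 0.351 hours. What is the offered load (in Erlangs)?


Offered load a = lambda * E[S] = 15.9 * 0.351 = 5.58 Erlangs

5.58 Erlangs


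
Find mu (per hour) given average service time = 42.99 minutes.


mu = 60 / avg_service_time = 60 / 42.99 = 1.4 per hour

1.4 per hour


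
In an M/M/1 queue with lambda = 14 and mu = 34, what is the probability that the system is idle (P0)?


P0 = 1 - rho = 1 - 14/34 = 0.5882

0.5882


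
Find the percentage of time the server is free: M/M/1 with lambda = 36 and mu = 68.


Idle fraction = (1 - rho) * 100 = (1 - 36/68) * 100 = 47.1%

47.1%


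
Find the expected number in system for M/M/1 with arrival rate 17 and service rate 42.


rho = 17/42; L = rho/(1-rho) = 0.68

0.68


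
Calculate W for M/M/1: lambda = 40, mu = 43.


W = 1/(mu - lambda) = 1/(43 - 40) = 0.3333 hours

0.3333 hours


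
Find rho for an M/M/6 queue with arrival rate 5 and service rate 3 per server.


rho = lambda/(c*mu) = 5/(6*3) = 0.2778

0.2778


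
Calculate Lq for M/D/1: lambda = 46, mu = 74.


M/D/1: Lq = rho^2 / (2*(1-rho)) where rho = 46/74; Lq = 0.51

0.51


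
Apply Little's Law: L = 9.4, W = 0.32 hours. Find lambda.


lambda = L / W = 9.4 / 0.32 = 29.38 per hour

29.38 per hour


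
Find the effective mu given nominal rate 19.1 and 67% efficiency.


Effective rate = mu * efficiency = 19.1 * 0.67 = 12.8 per hour

12.8 per hour


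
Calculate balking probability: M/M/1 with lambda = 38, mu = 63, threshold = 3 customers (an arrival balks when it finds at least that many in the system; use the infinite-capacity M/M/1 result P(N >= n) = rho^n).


P(N >= 3) = rho^3 = (38/63)^3 = 0.2194

0.2194


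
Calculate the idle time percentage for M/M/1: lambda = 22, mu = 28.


Idle fraction = (1 - rho) * 100 = (1 - 22/28) * 100 = 21.4%

21.4%


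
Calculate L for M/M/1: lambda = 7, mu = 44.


rho = 7/44; L = rho/(1-rho) = 0.19

0.19


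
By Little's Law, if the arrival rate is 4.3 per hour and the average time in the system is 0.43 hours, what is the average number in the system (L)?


L = lambda * W = 4.3 * 0.43 = 1.85

1.85


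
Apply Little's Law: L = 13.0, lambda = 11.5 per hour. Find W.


W = L / lambda = 13.0 / 11.5 = 1.1304 hours

1.1304 hours


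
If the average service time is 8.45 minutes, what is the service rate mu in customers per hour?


mu = 60 / avg_service_time = 60 / 8.45 = 7.1 per hour

7.1 per hour


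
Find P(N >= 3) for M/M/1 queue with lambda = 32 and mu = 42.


P(N >= 3) = rho^3 = (32/42)^3 = 0.4423

0.4423


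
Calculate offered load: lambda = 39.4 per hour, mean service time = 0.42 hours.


Offered load a = lambda * E[S] = 39.4 * 0.42 = 16.55 Erlangs

16.55 Erlangs


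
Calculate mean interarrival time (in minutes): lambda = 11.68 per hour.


Mean interarrival time = 60/lambda = 60/11.68 = 5.14 minutes

5.14 minutes


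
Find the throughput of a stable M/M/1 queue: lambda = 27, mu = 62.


For a stable queue (lambda < mu), throughput = lambda = 27 per hour

27 per hour


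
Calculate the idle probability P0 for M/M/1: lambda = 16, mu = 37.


P0 = 1 - rho = 1 - 16/37 = 0.5676

0.5676


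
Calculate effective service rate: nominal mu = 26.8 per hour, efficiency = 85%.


Effective rate = mu * efficiency = 26.8 * 0.85 = 22.78 per hour

22.78 per hour


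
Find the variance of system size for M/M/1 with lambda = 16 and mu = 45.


rho = 16/45; Var(N) = rho/(1-rho)^2 = 0.86

0.86


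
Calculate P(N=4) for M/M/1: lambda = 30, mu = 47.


rho = 30/47; P(n) = (1-rho)*rho^n = (1-30/47)*(30/47)^4 = 0.06

0.06


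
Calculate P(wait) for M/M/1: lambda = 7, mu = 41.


P(wait) = rho = lambda/mu = 7/41 = 0.1707

0.1707


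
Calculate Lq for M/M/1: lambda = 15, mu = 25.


rho = 15/25; Lq = rho^2/(1-rho) = 0.9

0.9


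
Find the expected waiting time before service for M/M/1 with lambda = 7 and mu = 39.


rho = 7/39; Wq = rho/(mu - lambda) = 0.0056 hours

0.0056 hours


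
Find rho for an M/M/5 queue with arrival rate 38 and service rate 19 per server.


rho = lambda/(c*mu) = 38/(5*19) = 0.4

0.4


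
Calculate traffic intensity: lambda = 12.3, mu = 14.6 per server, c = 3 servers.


rho = lambda / (c * mu) = 12.3 / (3 * 14.6) = 0.2808

0.2808


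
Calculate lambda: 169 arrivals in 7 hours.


lambda = total arrivals / time = 169 / 7 = 24.14 per hour

24.14 per hour


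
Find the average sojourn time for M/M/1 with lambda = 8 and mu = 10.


W = 1/(mu - lambda) = 1/(10 - 8) = 0.5 hours

0.5 hours


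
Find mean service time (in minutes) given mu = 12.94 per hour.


Mean service time = 60/mu = 60/12.94 = 4.64 minutes

4.64 minutes


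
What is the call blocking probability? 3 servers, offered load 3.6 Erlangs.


B(N,A) = (A^N/N!) / sum(A^k/k!, k=0..N) with N=3, A=3.6 = 0.4124

0.4124


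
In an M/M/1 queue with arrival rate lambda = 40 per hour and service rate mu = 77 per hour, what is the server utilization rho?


rho = lambda/mu = 40/77 = 0.5195

0.5195


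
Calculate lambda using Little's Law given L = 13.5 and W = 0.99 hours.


lambda = L / W = 13.5 / 0.99 = 13.64 per hour

13.64 per hour


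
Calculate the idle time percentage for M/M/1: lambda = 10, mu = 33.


Idle fraction = (1 - rho) * 100 = (1 - 10/33) * 100 = 69.7%

69.7%


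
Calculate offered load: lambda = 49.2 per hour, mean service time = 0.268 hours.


Offered load a = lambda * E[S] = 49.2 * 0.268 = 13.19 Erlangs

13.19 Erlangs


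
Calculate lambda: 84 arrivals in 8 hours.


lambda = total arrivals / time = 84 / 8 = 10.5 per hour

10.5 per hour


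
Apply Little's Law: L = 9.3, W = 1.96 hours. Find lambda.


lambda = L / W = 9.3 / 1.96 = 4.74 per hour

4.74 per hour


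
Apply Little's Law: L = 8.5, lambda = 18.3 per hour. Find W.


W = L / lambda = 8.5 / 18.3 = 0.4645 hours

0.4645 hours


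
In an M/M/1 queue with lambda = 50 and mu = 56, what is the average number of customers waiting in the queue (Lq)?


rho = 50/56; Lq = rho^2/(1-rho) = 7.44

7.44


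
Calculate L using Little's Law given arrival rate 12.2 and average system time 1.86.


L = lambda * W = 12.2 * 1.86 = 22.69

22.69


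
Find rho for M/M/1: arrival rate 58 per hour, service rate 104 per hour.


rho = lambda/mu = 58/104 = 0.5577

0.5577


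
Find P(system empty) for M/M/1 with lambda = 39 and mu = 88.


P0 = 1 - rho = 1 - 39/88 = 0.5568

0.5568


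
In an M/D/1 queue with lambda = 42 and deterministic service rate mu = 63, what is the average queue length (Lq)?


M/D/1: Lq = rho^2 / (2*(1-rho)) where rho = 42/63; Lq = 0.67

0.67


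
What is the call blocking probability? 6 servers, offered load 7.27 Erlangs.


B(N,A) = (A^N/N!) / sum(A^k/k!, k=0..N) with N=6, A=7.27 = 0.3479

0.3479


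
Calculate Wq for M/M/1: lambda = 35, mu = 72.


rho = 35/72; Wq = rho/(mu - lambda) = 0.0131 hours

0.0131 hours


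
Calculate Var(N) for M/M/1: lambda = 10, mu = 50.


rho = 10/50; Var(N) = rho/(1-rho)^2 = 0.31

0.31


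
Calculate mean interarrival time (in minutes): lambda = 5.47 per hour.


Mean interarrival time = 60/lambda = 60/5.47 = 10.97 minutes

10.97 minutes


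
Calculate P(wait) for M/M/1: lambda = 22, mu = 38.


P(wait) = rho = lambda/mu = 22/38 = 0.5789

0.5789


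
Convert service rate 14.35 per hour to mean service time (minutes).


Mean service time = 60/mu = 60/14.35 = 4.18 minutes

4.18 minutes


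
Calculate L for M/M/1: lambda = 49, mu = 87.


rho = 49/87; L = rho/(1-rho) = 1.29

1.29


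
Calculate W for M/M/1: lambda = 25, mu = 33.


W = 1/(mu - lambda) = 1/(33 - 25) = 0.125 hours

0.125 hours


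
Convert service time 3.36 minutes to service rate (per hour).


mu = 60 / avg_service_time = 60 / 3.36 = 17.86 per hour

17.86 per hour


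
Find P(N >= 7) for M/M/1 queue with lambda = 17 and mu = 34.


P(N >= 7) = rho^7 = (17/34)^7 = 0.0078

0.0078


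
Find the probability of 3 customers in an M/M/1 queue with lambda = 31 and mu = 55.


rho = 31/55; P(n) = (1-rho)*rho^n = (1-31/55)*(31/55)^3 = 0.0781

0.0781


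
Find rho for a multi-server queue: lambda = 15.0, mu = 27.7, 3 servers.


rho = lambda / (c * mu) = 15.0 / (3 * 27.7) = 0.1805

0.1805


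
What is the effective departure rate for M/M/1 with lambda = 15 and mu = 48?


For a stable queue (lambda < mu), throughput = lambda = 15 per hour

15 per hour


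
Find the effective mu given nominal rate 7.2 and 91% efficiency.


Effective rate = mu * efficiency = 7.2 * 0.91 = 6.55 per hour

6.55 per hour


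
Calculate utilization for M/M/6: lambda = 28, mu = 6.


rho = lambda/(c*mu) = 28/(6*6) = 0.7778

0.7778


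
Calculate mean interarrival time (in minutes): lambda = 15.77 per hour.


Mean interarrival time = 60/lambda = 60/15.77 = 3.8 minutes

3.8 minutes


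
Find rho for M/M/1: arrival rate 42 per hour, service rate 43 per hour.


rho = lambda/mu = 42/43 = 0.9767

0.9767


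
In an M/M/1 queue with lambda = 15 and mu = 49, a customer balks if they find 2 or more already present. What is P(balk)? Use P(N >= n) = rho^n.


P(N >= 2) = rho^2 = (15/49)^2 = 0.0937

0.0937


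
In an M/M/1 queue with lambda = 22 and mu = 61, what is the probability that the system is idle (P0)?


P0 = 1 - rho = 1 - 22/61 = 0.6393

0.6393


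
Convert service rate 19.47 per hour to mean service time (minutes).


Mean service time = 60/mu = 60/19.47 = 3.08 minutes

3.08 minutes


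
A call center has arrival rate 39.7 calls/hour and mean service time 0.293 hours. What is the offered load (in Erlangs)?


Offered load a = lambda * E[S] = 39.7 * 0.293 = 11.63 Erlangs

11.63 Erlangs


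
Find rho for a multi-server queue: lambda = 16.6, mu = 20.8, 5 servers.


rho = lambda / (c * mu) = 16.6 / (5 * 20.8) = 0.1596

0.1596


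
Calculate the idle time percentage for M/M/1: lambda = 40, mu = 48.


Idle fraction = (1 - rho) * 100 = (1 - 40/48) * 100 = 16.7%

16.7%


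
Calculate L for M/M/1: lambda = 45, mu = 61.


rho = 45/61; L = rho/(1-rho) = 2.81

2.81


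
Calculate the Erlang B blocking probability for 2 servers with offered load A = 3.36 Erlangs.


B(N,A) = (A^N/N!) / sum(A^k/k!, k=0..N) with N=2, A=3.36 = 0.5642

0.5642


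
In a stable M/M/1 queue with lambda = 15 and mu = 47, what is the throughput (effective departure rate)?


For a stable queue (lambda < mu), throughput = lambda = 15 per hour

15 per hour


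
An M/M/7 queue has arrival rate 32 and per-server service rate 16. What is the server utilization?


rho = lambda/(c*mu) = 32/(7*16) = 0.2857

0.2857


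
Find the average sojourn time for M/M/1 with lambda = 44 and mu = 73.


W = 1/(mu - lambda) = 1/(73 - 44) = 0.0345 hours

0.0345 hours


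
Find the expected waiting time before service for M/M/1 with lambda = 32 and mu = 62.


rho = 32/62; Wq = rho/(mu - lambda) = 0.0172 hours

0.0172 hours


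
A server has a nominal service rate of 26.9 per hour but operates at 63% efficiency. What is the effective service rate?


Effective rate = mu * efficiency = 26.9 * 0.63 = 16.95 per hour

16.95 per hour


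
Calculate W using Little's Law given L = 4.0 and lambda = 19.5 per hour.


W = L / lambda = 4.0 / 19.5 = 0.2051 hours

0.2051 hours


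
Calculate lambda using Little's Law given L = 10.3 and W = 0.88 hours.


lambda = L / W = 10.3 / 0.88 = 11.7 per hour

11.7 per hour


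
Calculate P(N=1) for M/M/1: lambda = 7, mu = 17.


rho = 7/17; P(n) = (1-rho)*rho^n = (1-7/17)*(7/17)^1 = 0.2422

0.2422


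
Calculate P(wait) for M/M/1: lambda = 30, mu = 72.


P(wait) = rho = lambda/mu = 30/72 = 0.4167

0.4167


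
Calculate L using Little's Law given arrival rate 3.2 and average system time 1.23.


L = lambda * W = 3.2 * 1.23 = 3.94

3.94


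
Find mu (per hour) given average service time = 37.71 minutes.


mu = 60 / avg_service_time = 60 / 37.71 = 1.59 per hour

1.59 per hour


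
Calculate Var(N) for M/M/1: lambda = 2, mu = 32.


rho = 2/32; Var(N) = rho/(1-rho)^2 = 0.07

0.07


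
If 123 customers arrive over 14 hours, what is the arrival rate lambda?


lambda = total arrivals / time = 123 / 14 = 8.79 per hour

8.79 per hour


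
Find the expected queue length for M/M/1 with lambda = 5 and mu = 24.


rho = 5/24; Lq = rho^2/(1-rho) = 0.05

0.05


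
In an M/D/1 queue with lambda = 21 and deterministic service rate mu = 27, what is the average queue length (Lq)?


M/D/1: Lq = rho^2 / (2*(1-rho)) where rho = 21/27; Lq = 1.36

1.36


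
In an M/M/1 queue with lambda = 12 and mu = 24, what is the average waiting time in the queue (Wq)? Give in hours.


rho = 12/24; Wq = rho/(mu - lambda) = 0.0417 hours

0.0417 hours


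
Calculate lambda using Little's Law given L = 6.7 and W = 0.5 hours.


lambda = L / W = 6.7 / 0.5 = 13.4 per hour

13.4 per hour


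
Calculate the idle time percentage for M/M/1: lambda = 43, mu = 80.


Idle fraction = (1 - rho) * 100 = (1 - 43/80) * 100 = 46.3%

46.3%


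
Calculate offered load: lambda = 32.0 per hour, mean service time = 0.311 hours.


Offered load a = lambda * E[S] = 32.0 * 0.311 = 9.95 Erlangs

9.95 Erlangs


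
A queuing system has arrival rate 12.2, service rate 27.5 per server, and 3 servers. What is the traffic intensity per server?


rho = lambda / (c * mu) = 12.2 / (3 * 27.5) = 0.1479

0.1479


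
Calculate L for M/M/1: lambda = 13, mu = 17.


rho = 13/17; L = rho/(1-rho) = 3.25

3.25


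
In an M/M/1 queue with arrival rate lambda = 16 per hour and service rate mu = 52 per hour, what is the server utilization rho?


rho = lambda/mu = 16/52 = 0.3077

0.3077


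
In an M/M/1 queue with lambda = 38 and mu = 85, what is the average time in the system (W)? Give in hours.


W = 1/(mu - lambda) = 1/(85 - 38) = 0.0213 hours

0.0213 hours


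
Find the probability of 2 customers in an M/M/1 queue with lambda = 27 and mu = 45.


rho = 27/45; P(n) = (1-rho)*rho^n = (1-27/45)*(27/45)^2 = 0.144

0.144


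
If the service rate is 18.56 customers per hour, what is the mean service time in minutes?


Mean service time = 60/mu = 60/18.56 = 3.23 minutes

3.23 minutes


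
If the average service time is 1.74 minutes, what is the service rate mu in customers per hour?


mu = 60 / avg_service_time = 60 / 1.74 = 34.48 per hour

34.48 per hour


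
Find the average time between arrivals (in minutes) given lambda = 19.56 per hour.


Mean interarrival time = 60/lambda = 60/19.56 = 3.07 minutes

3.07 minutes


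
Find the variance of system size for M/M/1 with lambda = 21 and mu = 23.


rho = 21/23; Var(N) = rho/(1-rho)^2 = 120.75

120.75
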